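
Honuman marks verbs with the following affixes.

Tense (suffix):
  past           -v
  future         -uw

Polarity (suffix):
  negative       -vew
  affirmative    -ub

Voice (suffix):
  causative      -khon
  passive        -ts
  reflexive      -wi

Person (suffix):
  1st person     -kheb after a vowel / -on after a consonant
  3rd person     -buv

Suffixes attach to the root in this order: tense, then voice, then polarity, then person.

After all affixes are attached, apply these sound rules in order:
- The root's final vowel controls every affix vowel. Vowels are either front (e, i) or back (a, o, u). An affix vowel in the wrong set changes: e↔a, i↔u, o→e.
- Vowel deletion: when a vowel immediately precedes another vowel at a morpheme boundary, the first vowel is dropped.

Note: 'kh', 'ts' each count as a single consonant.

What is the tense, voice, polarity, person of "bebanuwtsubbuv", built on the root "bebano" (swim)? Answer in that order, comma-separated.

future, passive, affirmative, 3rd person

Segment: bebano-uw-ts-ub-buv.
tense: -uw → future.
voice: -ts → passive.
polarity: -ub → affirmative.
person: -buv → 3rd person.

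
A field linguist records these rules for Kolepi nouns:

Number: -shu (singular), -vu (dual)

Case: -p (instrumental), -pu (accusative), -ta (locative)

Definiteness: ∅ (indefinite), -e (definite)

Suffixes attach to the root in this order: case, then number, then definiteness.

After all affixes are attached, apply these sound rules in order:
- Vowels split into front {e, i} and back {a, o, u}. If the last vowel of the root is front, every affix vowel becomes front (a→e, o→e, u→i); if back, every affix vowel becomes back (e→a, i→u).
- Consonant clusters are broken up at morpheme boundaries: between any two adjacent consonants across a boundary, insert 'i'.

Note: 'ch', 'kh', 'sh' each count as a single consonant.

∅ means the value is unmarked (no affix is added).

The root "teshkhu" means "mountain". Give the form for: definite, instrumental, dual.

teshkhupivua

Attach case instrumental -p → teshkhup.
Attach number dual -vu → teshkhupvu.
Attach definiteness definite -e → teshkhupvue.
Apply vowel harmony: teshkhupvue → teshkhupvua.
Apply epenthesis: teshkhupvua → teshkhupivua.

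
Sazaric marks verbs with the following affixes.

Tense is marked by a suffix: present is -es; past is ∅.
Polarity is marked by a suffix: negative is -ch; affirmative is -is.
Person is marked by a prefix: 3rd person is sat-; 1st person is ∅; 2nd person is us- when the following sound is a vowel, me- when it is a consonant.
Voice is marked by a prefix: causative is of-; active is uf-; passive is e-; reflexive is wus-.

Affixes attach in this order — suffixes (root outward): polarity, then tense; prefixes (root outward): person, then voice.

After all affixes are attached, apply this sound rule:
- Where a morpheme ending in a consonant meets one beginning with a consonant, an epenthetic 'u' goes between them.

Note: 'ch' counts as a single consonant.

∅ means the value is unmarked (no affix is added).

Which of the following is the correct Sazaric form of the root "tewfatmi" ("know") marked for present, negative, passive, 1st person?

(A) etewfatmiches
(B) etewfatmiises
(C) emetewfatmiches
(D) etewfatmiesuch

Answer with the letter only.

person = 1st person: zero marking, form stays tewfatmi.
Attach polarity negative -ch → tewfatmich.
Attach tense present -es → tewfatmiches.
Attach voice passive e- → etewfatmiches.
Epenthesis: no change.
So the correct form is etewfatmiches, option (A).
(B) etewfatmiises is wrong: it uses affirmative instead of negative for polarity.
(C) emetewfatmiches is wrong: it uses 2nd person instead of 1st person for person.
(D) etewfatmiesuch is wrong: it has the affixes in the wrong order.

A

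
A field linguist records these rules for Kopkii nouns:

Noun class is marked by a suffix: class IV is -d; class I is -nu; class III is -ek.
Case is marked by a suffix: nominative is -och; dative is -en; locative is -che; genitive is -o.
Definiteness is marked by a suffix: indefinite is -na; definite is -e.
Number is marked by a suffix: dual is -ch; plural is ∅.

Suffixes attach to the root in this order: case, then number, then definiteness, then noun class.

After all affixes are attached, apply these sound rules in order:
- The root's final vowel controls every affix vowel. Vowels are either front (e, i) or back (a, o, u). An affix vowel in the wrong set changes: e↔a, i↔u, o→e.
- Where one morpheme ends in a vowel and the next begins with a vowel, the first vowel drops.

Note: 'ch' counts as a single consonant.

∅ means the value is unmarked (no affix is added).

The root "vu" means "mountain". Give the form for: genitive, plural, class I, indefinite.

Attach case genitive -o → vuo.
number = plural: zero marking, form stays vuo.
Attach definiteness indefinite -na → vuona.
Attach noun class class I -nu → vuonanu.
Vowel harmony: no change.
Apply vowel deletion: vuonanu → vonanu.

vonanu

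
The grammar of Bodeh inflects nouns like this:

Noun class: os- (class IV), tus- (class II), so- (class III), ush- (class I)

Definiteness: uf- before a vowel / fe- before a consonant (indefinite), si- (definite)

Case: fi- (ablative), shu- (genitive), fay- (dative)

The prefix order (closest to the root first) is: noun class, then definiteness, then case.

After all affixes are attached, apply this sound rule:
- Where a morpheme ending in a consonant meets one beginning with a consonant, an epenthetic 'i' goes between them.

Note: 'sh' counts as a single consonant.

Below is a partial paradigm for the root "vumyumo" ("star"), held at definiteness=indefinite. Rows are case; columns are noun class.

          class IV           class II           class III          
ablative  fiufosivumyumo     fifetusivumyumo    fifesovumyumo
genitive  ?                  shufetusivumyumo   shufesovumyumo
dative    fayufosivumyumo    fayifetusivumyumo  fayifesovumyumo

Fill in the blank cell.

shuufosivumyumo

Attach noun class class IV os- → osvumyumo.
Attach definiteness indefinite uf- (before vowel 'o') → ufosvumyumo.
Attach case genitive shu- → shuufosvumyumo.
Apply epenthesis: shuufosvumyumo → shuufosivumyumo.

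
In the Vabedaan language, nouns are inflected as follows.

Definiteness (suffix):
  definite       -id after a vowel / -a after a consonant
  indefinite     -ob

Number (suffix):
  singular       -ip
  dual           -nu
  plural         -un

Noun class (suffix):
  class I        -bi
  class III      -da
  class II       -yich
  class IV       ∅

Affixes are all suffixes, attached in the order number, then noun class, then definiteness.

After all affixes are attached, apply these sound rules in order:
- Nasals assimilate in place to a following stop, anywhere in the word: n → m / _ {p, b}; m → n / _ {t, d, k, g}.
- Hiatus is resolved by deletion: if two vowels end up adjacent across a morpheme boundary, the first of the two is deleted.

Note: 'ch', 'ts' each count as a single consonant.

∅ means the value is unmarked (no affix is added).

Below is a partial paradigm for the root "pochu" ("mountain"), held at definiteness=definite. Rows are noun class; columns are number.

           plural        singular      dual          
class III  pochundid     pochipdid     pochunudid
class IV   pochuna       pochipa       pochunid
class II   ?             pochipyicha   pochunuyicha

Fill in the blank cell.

Attach number plural -un → pochuun.
Attach noun class class II -yich → pochuunyich.
Attach definiteness definite -a (after consonant 'ch') → pochuunyicha.
Nasal assimilation: no change.
Apply vowel deletion: pochuunyicha → pochunyicha.

pochunyicha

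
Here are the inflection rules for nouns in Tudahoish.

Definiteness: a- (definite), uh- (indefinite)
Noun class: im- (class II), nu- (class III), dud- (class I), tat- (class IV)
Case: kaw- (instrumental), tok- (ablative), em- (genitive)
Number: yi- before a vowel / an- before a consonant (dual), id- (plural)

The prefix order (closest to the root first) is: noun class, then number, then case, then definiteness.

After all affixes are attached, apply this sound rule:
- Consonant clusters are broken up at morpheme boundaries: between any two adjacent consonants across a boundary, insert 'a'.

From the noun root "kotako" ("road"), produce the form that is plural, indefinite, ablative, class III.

uhatokidanukotako

Attach noun class class III nu- → nukotako.
Attach number plural id- → idnukotako.
Attach case ablative tok- → tokidnukotako.
Attach definiteness indefinite uh- → uhtokidnukotako.
Apply epenthesis: uhtokidnukotako → uhatokidanukotako.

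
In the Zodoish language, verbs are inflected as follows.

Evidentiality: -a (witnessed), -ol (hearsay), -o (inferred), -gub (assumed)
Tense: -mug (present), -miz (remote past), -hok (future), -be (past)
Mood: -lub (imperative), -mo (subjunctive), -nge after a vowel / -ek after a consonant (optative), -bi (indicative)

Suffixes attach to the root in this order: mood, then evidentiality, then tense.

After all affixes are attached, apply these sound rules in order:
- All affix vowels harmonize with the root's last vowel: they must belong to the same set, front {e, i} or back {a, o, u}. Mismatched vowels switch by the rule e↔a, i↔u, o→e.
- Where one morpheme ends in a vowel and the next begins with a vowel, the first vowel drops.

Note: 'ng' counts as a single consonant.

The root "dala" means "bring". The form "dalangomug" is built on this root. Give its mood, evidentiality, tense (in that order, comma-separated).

optative, inferred, present

Segment: dala-nge-o-mug.
mood: -nge/ek → optative.
evidentiality: -o → inferred.
tense: -mug → present.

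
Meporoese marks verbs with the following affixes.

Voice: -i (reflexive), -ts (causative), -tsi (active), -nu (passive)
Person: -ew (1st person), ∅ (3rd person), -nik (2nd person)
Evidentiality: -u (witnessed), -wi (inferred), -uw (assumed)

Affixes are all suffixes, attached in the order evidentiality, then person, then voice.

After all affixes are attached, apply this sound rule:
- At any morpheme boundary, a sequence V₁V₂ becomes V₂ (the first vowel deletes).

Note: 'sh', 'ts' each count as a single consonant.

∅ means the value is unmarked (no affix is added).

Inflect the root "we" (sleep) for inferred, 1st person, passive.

Attach evidentiality inferred -wi → wewi.
Attach person 1st person -ew → wewiew.
Attach voice passive -nu → wewiewnu.
Apply vowel deletion: wewiewnu → wewewnu.

wewewnu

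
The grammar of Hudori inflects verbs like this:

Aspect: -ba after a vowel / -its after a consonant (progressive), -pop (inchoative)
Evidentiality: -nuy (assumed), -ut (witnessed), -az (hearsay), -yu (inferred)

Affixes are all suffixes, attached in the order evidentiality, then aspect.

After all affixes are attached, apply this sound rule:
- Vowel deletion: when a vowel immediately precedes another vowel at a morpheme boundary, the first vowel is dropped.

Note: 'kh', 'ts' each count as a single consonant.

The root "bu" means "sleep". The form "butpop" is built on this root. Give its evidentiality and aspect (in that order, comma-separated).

witnessed, inchoative

Segment: bu-ut-pop.
evidentiality: -ut → witnessed.
aspect: -pop → inchoative.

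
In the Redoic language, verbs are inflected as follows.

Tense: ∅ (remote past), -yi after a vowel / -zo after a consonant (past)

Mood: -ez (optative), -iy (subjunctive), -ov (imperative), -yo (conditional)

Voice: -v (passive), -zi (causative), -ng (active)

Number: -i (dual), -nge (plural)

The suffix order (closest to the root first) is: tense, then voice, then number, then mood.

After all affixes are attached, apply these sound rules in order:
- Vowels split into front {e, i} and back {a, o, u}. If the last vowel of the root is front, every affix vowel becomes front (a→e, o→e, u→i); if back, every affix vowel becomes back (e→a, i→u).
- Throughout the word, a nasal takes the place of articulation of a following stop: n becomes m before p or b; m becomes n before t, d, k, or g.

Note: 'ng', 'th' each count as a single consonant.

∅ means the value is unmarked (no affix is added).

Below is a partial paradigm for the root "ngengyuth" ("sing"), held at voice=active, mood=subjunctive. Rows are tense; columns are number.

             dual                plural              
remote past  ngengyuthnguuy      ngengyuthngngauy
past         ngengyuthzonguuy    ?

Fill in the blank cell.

ngengyuthzongngauy

Attach tense past -zo (after consonant 'th') → ngengyuthzo.
Attach voice active -ng → ngengyuthzong.
Attach number plural -nge → ngengyuthzongnge.
Attach mood subjunctive -iy → ngengyuthzongngeiy.
Apply vowel harmony: ngengyuthzongngeiy → ngengyuthzongngauy.
Nasal assimilation: no change.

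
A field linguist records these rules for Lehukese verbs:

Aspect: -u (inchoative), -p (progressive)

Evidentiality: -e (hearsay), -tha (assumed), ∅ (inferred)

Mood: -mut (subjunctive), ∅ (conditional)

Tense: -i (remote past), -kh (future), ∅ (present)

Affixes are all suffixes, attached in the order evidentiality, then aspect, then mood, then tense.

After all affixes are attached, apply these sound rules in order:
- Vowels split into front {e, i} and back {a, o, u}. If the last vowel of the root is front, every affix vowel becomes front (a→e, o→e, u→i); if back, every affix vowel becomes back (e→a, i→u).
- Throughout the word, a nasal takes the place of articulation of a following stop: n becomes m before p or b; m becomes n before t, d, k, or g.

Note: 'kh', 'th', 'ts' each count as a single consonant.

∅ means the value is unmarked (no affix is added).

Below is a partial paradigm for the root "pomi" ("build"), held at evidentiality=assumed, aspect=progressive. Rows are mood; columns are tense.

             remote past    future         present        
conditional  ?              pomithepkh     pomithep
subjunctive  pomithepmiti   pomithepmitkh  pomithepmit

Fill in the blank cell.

pomithepi

Attach evidentiality assumed -tha → pomitha.
Attach aspect progressive -p → pomithap.
mood = conditional: zero marking, form stays pomithap.
Attach tense remote past -i → pomithapi.
Apply vowel harmony: pomithapi → pomithepi.
Nasal assimilation: no change.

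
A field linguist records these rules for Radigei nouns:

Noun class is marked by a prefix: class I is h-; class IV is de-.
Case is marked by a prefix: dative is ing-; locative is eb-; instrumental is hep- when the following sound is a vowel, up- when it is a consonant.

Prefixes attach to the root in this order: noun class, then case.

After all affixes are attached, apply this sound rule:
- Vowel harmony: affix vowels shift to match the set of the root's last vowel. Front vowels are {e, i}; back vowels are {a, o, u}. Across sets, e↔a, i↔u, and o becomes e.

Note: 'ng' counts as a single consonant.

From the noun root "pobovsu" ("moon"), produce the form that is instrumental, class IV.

Attach noun class class IV de- → depobovsu.
Attach case instrumental up- (before consonant 'd') → updepobovsu.
Apply vowel harmony: updepobovsu → updapobovsu.

updapobovsu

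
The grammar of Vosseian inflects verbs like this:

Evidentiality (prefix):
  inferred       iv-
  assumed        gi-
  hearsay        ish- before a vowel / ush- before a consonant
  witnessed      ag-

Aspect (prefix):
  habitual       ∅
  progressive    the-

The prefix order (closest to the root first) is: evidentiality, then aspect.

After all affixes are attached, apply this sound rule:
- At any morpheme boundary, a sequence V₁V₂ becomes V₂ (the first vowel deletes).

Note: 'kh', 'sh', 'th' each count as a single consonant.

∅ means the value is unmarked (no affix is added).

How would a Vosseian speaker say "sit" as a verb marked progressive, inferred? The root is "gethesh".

Attach evidentiality inferred iv- → ivgethesh.
Attach aspect progressive the- → theivgethesh.
Apply vowel deletion: theivgethesh → thivgethesh.

thivgethesh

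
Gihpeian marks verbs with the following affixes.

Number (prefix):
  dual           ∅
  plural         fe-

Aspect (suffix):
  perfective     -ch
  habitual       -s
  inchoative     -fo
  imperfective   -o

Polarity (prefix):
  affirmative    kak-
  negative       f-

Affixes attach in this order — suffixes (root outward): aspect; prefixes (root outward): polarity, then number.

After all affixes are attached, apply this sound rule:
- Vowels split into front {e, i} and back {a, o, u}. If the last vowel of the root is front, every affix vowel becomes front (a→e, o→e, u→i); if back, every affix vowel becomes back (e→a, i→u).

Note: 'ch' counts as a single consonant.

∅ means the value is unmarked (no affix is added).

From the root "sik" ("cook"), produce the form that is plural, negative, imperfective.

fefsike

Attach aspect imperfective -o → siko.
Attach polarity negative f- → fsiko.
Attach number plural fe- → fefsiko.
Apply vowel harmony: fefsiko → fefsike.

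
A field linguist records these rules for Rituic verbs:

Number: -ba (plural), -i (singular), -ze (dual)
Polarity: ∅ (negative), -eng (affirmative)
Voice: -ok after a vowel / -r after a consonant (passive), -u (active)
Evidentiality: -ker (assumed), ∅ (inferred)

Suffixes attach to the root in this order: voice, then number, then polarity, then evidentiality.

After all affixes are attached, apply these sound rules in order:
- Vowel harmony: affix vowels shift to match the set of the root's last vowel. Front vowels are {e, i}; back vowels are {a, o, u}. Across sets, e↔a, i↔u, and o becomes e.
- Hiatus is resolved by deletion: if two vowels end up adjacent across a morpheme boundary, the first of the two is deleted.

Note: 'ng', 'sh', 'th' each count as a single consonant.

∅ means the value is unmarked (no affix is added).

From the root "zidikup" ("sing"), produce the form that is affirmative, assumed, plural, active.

Attach voice active -u → zidikupu.
Attach number plural -ba → zidikupuba.
Attach polarity affirmative -eng → zidikupubaeng.
Attach evidentiality assumed -ker → zidikupubaengker.
Apply vowel harmony: zidikupubaengker → zidikupubaangkar.
Apply vowel deletion: zidikupubaangkar → zidikupubangkar.

zidikupubangkar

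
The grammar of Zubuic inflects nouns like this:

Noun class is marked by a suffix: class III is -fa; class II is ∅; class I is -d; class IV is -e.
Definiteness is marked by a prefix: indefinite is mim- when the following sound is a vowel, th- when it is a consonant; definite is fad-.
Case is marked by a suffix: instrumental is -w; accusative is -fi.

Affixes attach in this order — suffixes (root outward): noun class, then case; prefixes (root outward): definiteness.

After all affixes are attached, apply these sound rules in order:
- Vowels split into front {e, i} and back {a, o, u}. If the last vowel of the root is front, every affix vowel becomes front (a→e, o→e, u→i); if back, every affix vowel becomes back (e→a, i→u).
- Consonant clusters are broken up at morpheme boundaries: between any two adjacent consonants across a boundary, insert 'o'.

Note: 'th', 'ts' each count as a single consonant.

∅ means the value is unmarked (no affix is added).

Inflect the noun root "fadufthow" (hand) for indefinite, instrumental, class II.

noun class = class II: zero marking, form stays fadufthow.
Attach definiteness indefinite th- (before consonant 'f') → thfadufthow.
Attach case instrumental -w → thfadufthoww.
Vowel harmony: no change.
Apply epenthesis: thfadufthoww → thofadufthowow.

thofadufthowow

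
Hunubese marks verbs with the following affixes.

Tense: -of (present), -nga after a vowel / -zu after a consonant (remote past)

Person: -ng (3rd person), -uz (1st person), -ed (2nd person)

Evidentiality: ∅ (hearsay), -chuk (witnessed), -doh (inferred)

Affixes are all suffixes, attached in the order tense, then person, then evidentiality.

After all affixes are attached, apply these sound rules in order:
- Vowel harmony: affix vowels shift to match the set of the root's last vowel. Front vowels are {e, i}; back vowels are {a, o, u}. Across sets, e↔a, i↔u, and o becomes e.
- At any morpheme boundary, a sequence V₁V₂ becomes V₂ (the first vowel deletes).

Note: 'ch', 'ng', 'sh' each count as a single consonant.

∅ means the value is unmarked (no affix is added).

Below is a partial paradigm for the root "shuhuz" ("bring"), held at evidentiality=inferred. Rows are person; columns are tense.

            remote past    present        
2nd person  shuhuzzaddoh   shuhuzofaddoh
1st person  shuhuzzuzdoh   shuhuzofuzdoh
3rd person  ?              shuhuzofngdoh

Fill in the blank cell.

Attach tense remote past -zu (after consonant 'z') → shuhuzzu.
Attach person 3rd person -ng → shuhuzzung.
Attach evidentiality inferred -doh → shuhuzzungdoh.
Vowel harmony: no change.
Vowel deletion: no change.

shuhuzzungdoh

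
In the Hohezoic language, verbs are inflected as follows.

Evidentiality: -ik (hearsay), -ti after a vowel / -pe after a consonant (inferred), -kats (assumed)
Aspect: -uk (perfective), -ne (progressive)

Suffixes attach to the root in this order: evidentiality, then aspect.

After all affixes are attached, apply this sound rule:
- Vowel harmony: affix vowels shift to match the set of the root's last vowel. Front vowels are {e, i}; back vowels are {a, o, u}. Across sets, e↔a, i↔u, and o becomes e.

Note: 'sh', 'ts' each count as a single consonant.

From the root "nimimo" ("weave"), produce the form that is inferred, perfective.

nimimotuuk

Attach evidentiality inferred -ti (after vowel 'o') → nimimoti.
Attach aspect perfective -uk → nimimotiuk.
Apply vowel harmony: nimimotiuk → nimimotuuk.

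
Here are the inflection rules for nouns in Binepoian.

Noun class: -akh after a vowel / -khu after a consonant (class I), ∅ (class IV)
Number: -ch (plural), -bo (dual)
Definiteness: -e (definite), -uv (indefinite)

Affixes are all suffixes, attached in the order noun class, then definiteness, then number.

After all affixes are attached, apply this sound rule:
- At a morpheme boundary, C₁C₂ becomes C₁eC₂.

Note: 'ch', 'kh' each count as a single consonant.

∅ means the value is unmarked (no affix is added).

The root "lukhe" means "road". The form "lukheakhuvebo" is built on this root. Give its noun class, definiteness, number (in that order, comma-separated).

Segment: lukhe-akh-uv-bo.
noun class: -akh/khu → class I.
definiteness: -uv → indefinite.
number: -bo → dual.

class I, indefinite, dual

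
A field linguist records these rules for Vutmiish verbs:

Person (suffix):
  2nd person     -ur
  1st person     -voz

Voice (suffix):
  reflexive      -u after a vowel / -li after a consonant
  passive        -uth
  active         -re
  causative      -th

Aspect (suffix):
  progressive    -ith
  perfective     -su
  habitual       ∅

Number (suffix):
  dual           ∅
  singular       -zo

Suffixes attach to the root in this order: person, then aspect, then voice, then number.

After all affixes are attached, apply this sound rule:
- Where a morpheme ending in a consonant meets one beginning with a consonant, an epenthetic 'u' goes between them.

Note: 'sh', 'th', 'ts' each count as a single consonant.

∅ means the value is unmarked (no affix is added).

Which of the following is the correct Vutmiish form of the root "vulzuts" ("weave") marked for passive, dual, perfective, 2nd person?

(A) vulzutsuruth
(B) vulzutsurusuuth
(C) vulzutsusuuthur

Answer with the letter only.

B

Attach person 2nd person -ur → vulzutsur.
Attach aspect perfective -su → vulzutsursu.
Attach voice passive -uth → vulzutsursuuth.
number = dual: zero marking, form stays vulzutsursuuth.
Apply epenthesis: vulzutsursuuth → vulzutsurusuuth.
So the correct form is vulzutsurusuuth, option (B).
(A) vulzutsuruth is wrong: it uses habitual instead of perfective for aspect.
(C) vulzutsusuuthur is wrong: it has the affixes in the wrong order.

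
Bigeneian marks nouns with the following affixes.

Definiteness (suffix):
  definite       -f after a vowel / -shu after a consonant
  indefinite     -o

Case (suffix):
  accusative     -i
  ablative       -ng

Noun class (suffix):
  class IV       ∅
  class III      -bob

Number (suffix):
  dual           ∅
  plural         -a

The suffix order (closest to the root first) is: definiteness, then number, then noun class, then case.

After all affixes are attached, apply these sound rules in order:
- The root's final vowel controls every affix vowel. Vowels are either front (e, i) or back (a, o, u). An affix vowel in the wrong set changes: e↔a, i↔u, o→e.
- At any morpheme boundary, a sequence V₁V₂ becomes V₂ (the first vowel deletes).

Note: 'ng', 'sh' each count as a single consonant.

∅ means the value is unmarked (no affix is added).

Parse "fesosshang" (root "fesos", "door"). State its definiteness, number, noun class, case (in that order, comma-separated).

Segment: fesos-shu-a-ng.
definiteness: -f/shu → definite.
number: -a → plural.
noun class: ∅ → class IV.
case: -ng → ablative.

definite, plural, class IV, ablative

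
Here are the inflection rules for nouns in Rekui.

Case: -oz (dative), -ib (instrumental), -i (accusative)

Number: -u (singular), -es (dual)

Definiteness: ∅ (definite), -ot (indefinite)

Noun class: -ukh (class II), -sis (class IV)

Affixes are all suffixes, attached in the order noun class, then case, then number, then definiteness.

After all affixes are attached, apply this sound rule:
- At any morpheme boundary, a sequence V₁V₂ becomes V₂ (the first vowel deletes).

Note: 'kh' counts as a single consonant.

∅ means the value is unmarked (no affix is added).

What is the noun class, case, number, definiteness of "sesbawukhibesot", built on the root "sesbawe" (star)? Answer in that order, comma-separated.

Segment: sesbawe-ukh-ib-es-ot.
noun class: -ukh → class II.
case: -ib → instrumental.
number: -es → dual.
definiteness: -ot → indefinite.

class II, instrumental, dual, indefinite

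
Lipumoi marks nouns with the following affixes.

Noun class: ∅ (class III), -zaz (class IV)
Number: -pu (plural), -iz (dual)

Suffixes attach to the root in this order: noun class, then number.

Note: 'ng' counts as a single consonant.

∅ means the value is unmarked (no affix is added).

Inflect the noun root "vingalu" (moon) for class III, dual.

vingaluiz

noun class = class III: zero marking, form stays vingalu.
Attach number dual -iz → vingaluiz.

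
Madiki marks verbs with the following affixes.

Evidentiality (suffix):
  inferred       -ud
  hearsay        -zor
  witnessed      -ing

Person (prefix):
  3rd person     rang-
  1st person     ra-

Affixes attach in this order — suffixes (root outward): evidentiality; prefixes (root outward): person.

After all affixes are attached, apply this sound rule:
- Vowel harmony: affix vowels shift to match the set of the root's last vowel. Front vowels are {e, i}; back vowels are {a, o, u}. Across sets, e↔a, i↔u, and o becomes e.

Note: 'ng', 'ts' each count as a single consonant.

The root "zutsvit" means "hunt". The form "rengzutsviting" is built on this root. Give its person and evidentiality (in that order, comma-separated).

Segment: rang-zutsvit-ing.
person: rang- → 3rd person.
evidentiality: -ing → witnessed.

3rd person, witnessed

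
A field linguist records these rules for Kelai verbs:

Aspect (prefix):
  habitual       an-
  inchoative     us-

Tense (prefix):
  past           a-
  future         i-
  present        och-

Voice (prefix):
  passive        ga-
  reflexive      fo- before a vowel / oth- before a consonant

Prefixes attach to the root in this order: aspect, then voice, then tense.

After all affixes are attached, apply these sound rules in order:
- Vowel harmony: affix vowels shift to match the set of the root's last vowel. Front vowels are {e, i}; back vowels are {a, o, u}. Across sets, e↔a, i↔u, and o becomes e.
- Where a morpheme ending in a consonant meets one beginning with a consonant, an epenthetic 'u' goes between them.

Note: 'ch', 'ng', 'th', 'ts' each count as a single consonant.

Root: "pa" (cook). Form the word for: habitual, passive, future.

Attach aspect habitual an- → anpa.
Attach voice passive ga- → gaanpa.
Attach tense future i- → igaanpa.
Apply vowel harmony: igaanpa → ugaanpa.
Apply epenthesis: ugaanpa → ugaanupa.

ugaanupa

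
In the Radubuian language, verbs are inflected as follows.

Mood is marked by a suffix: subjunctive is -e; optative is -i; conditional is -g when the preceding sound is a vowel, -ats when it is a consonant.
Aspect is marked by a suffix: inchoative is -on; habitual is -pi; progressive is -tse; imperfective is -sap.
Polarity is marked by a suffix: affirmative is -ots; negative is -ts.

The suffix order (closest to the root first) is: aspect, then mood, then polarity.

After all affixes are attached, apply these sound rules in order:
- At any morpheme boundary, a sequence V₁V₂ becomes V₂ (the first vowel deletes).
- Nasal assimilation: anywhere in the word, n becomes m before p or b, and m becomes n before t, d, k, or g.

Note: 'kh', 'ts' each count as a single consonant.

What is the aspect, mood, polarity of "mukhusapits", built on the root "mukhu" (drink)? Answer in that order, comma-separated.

Segment: mukhu-sap-i-ts.
aspect: -sap → imperfective.
mood: -i → optative.
polarity: -ts → negative.

imperfective, optative, negative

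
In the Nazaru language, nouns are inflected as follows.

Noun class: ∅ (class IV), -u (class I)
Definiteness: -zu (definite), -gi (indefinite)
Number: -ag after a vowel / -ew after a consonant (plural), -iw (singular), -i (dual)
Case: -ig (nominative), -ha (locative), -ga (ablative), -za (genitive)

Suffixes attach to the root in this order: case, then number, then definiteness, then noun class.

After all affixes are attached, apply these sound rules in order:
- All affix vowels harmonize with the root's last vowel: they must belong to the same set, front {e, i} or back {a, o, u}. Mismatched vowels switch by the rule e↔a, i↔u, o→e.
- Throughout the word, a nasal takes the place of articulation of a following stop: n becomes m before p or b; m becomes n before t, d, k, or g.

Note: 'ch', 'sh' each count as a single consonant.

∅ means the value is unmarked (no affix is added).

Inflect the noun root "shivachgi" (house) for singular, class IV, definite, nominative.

shivachgiigiwzi

Attach case nominative -ig → shivachgiig.
Attach number singular -iw → shivachgiigiw.
Attach definiteness definite -zu → shivachgiigiwzu.
noun class = class IV: zero marking, form stays shivachgiigiwzu.
Apply vowel harmony: shivachgiigiwzu → shivachgiigiwzi.
Nasal assimilation: no change.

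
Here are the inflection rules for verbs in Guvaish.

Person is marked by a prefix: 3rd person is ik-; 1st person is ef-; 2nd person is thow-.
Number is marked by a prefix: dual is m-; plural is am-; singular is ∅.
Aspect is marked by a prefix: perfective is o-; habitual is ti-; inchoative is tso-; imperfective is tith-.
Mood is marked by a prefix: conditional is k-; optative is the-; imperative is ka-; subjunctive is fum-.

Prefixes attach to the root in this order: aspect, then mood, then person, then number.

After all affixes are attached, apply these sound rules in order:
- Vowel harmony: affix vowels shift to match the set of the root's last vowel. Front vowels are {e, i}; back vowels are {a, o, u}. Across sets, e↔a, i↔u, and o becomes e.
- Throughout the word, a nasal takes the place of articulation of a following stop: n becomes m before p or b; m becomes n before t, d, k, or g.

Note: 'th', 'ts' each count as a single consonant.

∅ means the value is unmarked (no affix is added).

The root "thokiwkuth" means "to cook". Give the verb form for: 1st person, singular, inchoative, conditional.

Attach aspect inchoative tso- → tsothokiwkuth.
Attach mood conditional k- → ktsothokiwkuth.
Attach person 1st person ef- → efktsothokiwkuth.
number = singular: zero marking, form stays efktsothokiwkuth.
Apply vowel harmony: efktsothokiwkuth → afktsothokiwkuth.
Nasal assimilation: no change.

afktsothokiwkuth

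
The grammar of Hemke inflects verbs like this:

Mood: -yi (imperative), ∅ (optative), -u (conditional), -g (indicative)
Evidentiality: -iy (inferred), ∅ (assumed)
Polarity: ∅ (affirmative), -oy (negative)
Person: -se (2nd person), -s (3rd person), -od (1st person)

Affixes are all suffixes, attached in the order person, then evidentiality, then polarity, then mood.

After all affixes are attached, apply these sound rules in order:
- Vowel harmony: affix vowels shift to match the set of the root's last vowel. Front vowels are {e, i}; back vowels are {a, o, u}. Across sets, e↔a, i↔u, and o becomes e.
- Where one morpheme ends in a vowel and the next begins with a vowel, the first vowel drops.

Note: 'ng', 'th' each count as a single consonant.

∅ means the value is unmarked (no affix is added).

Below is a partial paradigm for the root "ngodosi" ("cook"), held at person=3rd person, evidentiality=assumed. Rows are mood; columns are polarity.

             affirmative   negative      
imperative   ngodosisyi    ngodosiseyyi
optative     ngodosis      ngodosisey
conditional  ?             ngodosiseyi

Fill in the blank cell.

ngodosisi

Attach person 3rd person -s → ngodosis.
evidentiality = assumed: zero marking, form stays ngodosis.
polarity = affirmative: zero marking, form stays ngodosis.
Attach mood conditional -u → ngodosisu.
Apply vowel harmony: ngodosisu → ngodosisi.
Vowel deletion: no change.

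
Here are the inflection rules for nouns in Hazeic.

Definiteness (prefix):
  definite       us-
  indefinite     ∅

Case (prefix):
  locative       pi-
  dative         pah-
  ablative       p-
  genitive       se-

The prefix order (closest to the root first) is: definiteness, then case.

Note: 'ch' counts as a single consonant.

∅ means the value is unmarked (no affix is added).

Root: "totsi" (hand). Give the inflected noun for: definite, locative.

Attach definiteness definite us- → ustotsi.
Attach case locative pi- → piustotsi.

piustotsi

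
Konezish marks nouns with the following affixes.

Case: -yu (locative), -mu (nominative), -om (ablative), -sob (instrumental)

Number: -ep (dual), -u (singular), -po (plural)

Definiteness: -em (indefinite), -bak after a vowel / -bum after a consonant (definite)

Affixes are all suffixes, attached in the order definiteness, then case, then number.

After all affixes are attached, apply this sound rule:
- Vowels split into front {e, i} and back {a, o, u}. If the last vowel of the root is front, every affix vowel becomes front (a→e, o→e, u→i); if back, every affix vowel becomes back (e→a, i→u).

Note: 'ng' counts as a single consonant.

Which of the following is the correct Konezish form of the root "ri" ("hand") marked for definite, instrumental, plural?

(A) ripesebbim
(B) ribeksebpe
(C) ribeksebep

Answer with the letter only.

B

Attach definiteness definite -bak (after vowel 'i') → ribak.
Attach case instrumental -sob → ribaksob.
Attach number plural -po → ribaksobpo.
Apply vowel harmony: ribaksobpo → ribeksebpe.
So the correct form is ribeksebpe, option (B).
(C) ribeksebep is wrong: it uses dual instead of plural for number.
(A) ripesebbim is wrong: it has the affixes in the wrong order.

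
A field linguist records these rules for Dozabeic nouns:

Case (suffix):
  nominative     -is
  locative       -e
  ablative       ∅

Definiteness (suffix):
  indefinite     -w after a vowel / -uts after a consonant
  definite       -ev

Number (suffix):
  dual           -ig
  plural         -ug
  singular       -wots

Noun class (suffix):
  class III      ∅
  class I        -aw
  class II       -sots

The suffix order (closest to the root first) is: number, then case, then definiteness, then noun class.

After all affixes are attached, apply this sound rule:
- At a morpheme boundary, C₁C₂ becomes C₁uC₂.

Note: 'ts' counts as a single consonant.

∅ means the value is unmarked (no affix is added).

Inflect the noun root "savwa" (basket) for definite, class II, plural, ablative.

Attach number plural -ug → savwaug.
case = ablative: zero marking, form stays savwaug.
Attach definiteness definite -ev → savwaugev.
Attach noun class class II -sots → savwaugevsots.
Apply epenthesis: savwaugevsots → savwaugevusots.

savwaugevusots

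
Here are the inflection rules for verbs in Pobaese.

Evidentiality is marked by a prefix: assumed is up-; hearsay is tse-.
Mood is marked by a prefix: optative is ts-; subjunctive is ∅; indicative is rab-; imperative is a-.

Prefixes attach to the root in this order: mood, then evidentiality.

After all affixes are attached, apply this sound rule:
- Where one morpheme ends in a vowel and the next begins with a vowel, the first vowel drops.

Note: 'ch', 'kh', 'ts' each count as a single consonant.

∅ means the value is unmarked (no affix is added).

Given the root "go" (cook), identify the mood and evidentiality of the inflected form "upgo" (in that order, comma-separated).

subjunctive, assumed

Segment: up-go.
mood: ∅ → subjunctive.
evidentiality: up- → assumed.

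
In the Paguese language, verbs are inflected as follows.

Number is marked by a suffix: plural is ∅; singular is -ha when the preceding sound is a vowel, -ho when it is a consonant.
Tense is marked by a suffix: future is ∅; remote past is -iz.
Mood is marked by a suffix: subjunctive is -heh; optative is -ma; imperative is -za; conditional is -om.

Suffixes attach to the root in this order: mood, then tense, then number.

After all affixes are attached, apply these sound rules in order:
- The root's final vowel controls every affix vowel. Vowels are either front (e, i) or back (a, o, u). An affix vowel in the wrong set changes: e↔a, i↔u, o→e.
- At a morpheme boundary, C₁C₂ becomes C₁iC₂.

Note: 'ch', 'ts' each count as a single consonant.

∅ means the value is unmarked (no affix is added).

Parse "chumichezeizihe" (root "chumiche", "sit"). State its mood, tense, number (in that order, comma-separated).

Segment: chumiche-za-iz-ho.
mood: -za → imperative.
tense: -iz → remote past.
number: -ha/ho → singular.

imperative, remote past, singular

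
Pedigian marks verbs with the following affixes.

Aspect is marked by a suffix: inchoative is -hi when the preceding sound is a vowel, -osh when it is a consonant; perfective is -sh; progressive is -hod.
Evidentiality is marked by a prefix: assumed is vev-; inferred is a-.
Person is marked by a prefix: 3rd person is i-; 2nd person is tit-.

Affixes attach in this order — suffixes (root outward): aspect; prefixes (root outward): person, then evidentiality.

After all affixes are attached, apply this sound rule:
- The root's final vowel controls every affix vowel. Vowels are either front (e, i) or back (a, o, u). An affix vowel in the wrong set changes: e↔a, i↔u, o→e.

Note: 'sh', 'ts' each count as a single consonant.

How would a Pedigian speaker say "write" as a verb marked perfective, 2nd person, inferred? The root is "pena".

atutpenash

Attach person 2nd person tit- → titpena.
Attach evidentiality inferred a- → atitpena.
Attach aspect perfective -sh → atitpenash.
Apply vowel harmony: atitpenash → atutpenash.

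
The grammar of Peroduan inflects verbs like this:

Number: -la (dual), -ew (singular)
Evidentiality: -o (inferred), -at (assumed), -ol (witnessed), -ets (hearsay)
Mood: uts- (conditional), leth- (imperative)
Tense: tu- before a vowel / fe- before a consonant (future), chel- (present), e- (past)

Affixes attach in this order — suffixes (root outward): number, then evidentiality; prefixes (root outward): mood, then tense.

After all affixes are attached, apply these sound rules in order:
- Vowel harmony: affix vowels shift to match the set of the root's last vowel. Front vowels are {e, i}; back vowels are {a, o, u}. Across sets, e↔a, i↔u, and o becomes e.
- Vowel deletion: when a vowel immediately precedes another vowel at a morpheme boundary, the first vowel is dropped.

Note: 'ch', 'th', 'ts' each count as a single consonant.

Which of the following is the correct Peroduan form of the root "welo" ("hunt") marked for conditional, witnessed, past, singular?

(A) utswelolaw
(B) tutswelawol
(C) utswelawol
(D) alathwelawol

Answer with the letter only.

Attach number singular -ew → weloew.
Attach evidentiality witnessed -ol → weloewol.
Attach mood conditional uts- → utsweloewol.
Attach tense past e- → eutsweloewol.
Apply vowel harmony: eutsweloewol → autsweloawol.
Apply vowel deletion: autsweloawol → utswelawol.
So the correct form is utswelawol, option (C).
(A) utswelolaw is wrong: it has the affixes in the wrong order.
(D) alathwelawol is wrong: it uses imperative instead of conditional for mood.
(B) tutswelawol is wrong: it uses future instead of past for tense.

C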